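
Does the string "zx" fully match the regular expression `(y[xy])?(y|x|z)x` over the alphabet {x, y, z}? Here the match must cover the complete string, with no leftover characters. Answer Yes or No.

Yes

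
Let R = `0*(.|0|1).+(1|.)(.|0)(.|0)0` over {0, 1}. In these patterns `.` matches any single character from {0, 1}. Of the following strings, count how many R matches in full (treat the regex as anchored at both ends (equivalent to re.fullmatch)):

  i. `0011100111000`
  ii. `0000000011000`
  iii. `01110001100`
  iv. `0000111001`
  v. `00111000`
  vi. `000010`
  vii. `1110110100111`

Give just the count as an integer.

5

i → match
ii → match
iii → match
iv → no match — must end with `0`
v → match
vi → match
vii → no match — must end with `0`
Total matched: 5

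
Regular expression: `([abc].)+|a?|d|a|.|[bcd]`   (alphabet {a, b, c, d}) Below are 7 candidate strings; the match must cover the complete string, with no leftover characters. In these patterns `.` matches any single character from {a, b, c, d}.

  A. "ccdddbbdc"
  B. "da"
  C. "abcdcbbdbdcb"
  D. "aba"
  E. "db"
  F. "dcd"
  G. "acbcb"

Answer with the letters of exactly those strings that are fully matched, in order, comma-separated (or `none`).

C

A → no match
B → no match
C → match
D → no match
E → no match
F → no match
G → no match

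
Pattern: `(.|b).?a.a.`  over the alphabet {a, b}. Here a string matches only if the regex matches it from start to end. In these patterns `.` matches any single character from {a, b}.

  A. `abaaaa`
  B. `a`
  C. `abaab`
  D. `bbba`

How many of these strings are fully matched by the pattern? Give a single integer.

A. `abaaaa` → match
B. `a` → no match
C. `abaab` → no match
D. `bbba` → no match
Total matched: 1

1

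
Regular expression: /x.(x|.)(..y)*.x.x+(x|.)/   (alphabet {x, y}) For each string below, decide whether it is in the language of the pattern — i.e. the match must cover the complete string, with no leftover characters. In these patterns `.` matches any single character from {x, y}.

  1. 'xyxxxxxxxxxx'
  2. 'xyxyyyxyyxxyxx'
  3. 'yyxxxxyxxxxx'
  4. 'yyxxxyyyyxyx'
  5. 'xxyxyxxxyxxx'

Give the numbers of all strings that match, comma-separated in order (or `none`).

1 → match
2 → match
3 → no match — must start with 'x'
4 → no match — must start with 'x'
5 → no match

1, 2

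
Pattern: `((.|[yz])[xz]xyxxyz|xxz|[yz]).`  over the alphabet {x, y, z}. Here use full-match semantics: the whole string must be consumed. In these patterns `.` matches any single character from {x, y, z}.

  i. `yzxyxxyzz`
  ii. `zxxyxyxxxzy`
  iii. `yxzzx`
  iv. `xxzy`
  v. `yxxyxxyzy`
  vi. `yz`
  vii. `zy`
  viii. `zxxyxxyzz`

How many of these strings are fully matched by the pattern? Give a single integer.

6

i → match
ii → no match
iii → no match
iv → match
v → match
vi → match
vii → match
viii → match
Total matched: 6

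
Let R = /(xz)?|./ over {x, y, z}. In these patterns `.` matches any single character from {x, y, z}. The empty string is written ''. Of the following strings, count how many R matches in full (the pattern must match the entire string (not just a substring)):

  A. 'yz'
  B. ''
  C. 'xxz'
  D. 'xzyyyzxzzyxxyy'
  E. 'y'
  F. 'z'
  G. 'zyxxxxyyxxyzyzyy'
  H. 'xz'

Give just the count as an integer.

A → no match
B → match
C → no match
D → no match
E → match
F → match
G → no match
H → match
Total matched: 4

4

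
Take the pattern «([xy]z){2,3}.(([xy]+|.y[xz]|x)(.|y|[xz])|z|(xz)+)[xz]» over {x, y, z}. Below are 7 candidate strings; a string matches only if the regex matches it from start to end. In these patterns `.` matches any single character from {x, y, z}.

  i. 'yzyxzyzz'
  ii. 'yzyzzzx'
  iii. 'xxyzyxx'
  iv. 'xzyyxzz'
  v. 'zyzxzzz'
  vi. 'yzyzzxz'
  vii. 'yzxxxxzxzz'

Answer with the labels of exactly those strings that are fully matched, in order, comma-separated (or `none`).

i → no match
ii → match
iii → no match
iv → no match
v → no match
vi → no match
vii → no match

ii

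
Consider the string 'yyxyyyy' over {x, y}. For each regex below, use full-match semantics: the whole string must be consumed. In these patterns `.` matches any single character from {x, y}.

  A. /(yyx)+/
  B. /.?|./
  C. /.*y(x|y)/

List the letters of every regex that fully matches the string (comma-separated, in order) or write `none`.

A → no match — must end with 'yyx'
B → no match
C → match

C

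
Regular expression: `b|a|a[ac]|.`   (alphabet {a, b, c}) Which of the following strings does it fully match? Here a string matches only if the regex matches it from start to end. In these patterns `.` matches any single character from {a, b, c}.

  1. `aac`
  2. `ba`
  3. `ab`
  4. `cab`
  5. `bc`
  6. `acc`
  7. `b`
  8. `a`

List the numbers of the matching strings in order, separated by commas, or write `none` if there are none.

1 → no match
2 → no match
3 → no match
4 → no match
5 → no match
6 → no match
7 → match
8 → match

7, 8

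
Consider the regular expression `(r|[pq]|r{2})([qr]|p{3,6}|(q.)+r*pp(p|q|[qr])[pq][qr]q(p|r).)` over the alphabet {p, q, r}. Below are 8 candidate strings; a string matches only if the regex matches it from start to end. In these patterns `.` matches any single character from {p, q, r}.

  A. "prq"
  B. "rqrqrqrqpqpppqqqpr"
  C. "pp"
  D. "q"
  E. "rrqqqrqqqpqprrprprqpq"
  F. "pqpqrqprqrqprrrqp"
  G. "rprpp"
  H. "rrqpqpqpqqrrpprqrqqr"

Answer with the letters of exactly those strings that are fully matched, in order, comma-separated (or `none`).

none

A → no match
B → no match
C → no match
D → no match
E → no match
F → no match
G → no match
H → no match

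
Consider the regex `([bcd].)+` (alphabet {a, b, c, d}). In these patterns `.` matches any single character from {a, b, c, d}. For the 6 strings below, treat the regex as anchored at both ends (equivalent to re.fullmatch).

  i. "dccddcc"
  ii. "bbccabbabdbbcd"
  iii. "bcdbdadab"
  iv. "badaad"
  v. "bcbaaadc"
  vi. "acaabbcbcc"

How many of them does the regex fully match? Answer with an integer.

i → no match
ii → no match
iii → no match
iv → no match
v → no match
vi → no match
Total matched: 0

0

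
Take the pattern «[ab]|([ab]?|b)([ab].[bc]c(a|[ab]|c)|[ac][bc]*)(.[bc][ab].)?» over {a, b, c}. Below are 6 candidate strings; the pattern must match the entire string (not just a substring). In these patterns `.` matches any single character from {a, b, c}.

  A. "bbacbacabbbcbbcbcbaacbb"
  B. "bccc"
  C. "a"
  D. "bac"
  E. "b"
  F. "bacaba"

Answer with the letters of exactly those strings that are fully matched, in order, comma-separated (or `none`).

B, C, D, E

A → no match
B → match
C → match
D → match
E → match
F → no match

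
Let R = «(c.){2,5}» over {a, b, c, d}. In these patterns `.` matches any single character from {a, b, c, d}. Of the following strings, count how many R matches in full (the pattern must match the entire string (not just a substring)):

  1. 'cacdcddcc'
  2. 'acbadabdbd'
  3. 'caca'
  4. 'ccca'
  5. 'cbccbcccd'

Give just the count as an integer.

1 → no match
2 → no match — must start with 'c'
3 → match
4 → match
5 → no match
Total matched: 2

2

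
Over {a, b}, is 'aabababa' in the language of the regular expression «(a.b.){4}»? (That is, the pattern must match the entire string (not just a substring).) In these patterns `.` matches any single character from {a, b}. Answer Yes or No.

No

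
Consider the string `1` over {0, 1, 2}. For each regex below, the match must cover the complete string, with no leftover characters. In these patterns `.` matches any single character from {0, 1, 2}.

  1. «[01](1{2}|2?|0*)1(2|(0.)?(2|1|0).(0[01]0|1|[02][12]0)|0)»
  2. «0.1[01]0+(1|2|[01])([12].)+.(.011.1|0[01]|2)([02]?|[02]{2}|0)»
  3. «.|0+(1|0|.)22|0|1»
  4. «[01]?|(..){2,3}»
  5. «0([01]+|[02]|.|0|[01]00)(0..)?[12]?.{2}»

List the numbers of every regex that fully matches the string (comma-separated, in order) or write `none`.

3, 4

1 → no match
2 → no match — must start with `0`
3 → match
4 → match
5 → no match — must start with `0`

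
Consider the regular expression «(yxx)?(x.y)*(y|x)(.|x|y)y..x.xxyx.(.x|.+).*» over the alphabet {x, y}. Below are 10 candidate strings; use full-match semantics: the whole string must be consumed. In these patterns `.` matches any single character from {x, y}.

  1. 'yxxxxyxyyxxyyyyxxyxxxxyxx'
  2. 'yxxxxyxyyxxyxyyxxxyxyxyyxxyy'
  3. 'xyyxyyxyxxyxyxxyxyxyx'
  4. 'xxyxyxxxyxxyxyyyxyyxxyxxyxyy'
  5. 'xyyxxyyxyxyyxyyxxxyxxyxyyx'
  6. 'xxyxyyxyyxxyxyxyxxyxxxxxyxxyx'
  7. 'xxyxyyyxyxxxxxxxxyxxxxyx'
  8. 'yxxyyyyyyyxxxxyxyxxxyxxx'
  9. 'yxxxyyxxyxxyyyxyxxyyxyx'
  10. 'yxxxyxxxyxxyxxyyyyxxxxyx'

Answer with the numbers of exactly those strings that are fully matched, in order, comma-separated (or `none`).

6

1 → no match
2 → no match
3 → no match
4 → no match
5 → no match
6 → match
7 → no match
8 → no match
9 → no match
10 → no match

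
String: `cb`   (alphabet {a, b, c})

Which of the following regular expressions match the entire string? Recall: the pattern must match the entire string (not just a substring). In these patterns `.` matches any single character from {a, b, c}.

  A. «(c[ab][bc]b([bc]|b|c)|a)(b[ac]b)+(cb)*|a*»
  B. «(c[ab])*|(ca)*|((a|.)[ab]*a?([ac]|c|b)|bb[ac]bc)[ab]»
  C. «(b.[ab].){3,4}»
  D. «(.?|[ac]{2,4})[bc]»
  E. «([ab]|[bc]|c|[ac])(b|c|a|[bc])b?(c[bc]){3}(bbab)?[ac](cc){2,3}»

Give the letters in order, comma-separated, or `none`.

B, D

A → no match
B → match
C → no match — must start with `b`
D → match
E → no match — must end with `cc`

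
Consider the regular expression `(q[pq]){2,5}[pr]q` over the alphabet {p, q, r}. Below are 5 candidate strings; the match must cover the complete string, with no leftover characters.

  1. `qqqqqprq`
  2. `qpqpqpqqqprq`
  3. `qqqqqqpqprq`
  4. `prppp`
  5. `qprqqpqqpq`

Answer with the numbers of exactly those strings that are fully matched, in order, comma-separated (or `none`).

1, 2

1 → match
2 → match
3 → no match
4 → no match — must start with `q`
5 → no match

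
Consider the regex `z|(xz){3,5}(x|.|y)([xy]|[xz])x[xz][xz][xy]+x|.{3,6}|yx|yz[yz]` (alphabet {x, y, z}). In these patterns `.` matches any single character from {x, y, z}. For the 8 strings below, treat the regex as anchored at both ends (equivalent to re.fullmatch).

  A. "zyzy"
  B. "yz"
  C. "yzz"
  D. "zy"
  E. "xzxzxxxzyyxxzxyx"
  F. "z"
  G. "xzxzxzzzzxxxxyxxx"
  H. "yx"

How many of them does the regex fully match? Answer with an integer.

4

A → match
B → no match
C → match
D → no match
E → no match
F → match
G → no match
H → match
Total matched: 4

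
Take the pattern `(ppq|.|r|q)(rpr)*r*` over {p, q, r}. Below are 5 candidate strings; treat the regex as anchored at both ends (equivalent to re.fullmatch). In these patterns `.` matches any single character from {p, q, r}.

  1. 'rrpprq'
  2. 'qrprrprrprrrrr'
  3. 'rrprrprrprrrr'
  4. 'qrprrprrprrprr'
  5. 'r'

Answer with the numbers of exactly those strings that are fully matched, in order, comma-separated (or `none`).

2, 3, 4, 5

1 → no match
2 → match
3 → match
4 → match
5 → match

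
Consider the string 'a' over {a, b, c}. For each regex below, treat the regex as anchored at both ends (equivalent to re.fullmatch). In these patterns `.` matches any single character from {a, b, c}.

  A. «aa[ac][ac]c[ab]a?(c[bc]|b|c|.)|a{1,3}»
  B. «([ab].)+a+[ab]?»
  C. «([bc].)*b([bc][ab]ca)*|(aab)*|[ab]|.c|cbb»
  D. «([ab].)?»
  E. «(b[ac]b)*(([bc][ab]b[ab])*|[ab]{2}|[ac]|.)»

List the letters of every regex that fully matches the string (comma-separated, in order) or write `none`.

A → match
B → no match
C → match
D → no match
E → match

A, C, E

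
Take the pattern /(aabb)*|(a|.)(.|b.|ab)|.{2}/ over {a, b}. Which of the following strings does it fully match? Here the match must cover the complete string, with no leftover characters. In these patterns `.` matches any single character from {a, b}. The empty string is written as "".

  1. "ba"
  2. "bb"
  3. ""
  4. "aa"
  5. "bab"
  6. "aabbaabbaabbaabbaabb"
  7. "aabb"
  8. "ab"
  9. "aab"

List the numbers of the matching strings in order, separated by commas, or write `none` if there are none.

1, 2, 3, 4, 5, 6, 7, 8, 9

1. "ba" → match
2. "bb" → match
3. "" → match
4. "aa" → match
5. "bab" → match
6 → match
7. "aabb" → match
8. "ab" → match
9. "aab" → match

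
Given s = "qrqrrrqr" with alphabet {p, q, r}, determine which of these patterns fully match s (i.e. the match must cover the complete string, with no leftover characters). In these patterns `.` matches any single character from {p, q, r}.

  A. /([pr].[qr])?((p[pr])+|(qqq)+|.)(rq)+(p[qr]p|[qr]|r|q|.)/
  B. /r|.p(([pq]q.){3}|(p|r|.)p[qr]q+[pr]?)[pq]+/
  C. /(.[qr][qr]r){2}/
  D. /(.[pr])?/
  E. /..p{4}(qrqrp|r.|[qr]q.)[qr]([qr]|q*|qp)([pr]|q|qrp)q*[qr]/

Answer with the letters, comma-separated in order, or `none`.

A → no match
B → no match
C → match
D → no match
E → no match

C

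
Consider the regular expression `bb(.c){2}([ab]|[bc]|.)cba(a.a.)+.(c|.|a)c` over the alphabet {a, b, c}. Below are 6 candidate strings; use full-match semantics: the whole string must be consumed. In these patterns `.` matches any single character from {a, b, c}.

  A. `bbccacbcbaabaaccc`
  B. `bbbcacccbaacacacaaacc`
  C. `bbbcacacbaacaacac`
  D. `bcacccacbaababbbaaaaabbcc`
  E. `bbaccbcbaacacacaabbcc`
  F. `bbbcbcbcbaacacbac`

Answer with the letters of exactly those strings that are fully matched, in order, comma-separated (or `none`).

A, B, C, F

A → match
B → match
C → match
D → no match — must start with `bb`
E → no match
F → match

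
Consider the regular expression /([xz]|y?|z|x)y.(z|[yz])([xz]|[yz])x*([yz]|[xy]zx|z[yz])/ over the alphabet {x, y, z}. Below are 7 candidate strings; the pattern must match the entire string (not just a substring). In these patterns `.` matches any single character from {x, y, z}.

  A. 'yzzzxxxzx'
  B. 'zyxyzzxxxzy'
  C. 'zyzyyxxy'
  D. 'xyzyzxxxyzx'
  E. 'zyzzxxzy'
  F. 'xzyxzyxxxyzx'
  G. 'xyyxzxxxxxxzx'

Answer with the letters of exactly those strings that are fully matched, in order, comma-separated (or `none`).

A, C, D, E

A → match
B → no match
C → match
D → match
E → match
F → no match
G → no match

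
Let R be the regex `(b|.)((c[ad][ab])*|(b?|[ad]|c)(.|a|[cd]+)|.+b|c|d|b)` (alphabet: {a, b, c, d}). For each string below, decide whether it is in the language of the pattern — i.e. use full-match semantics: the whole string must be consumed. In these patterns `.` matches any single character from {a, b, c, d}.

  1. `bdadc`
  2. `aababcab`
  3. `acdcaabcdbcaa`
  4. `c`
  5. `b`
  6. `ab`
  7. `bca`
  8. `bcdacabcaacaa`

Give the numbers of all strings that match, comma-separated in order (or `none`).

2, 4, 5, 6, 7, 8

1 → no match
2 → match
3 → no match
4 → match
5 → match
6 → match
7 → match
8 → match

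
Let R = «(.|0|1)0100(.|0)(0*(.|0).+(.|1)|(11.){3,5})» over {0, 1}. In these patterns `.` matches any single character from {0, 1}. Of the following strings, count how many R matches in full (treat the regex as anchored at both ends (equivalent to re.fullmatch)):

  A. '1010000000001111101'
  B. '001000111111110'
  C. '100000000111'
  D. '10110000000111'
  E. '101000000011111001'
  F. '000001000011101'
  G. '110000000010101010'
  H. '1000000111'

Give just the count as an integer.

A → match
B → match
C → no match
D → no match
E → match
F → no match
G → no match
H → no match
Total matched: 3

3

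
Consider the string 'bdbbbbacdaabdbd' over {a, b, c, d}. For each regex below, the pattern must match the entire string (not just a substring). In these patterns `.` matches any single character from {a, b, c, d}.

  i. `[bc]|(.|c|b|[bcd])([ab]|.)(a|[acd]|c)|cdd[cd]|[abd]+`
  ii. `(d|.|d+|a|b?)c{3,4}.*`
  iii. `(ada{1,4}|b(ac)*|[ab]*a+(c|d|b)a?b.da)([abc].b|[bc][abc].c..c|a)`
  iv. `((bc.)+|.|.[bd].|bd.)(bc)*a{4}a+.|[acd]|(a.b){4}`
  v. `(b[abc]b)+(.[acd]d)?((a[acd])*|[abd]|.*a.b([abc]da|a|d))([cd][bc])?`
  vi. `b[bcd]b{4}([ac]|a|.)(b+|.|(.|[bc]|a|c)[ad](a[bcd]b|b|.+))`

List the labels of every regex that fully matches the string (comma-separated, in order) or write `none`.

i → no match
ii → no match
iii → no match
iv → no match
v → no match
vi → match

vi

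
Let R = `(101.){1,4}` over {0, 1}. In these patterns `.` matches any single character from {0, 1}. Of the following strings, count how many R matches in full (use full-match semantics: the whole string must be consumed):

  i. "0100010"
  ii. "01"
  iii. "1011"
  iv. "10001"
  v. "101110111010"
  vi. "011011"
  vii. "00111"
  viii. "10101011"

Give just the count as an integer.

i → no match — must start with "101"
ii → no match — must start with "101"
iii → match
iv → no match — must start with "101"
v → match
vi → no match — must start with "101"
vii → no match — must start with "101"
viii → match
Total matched: 3

3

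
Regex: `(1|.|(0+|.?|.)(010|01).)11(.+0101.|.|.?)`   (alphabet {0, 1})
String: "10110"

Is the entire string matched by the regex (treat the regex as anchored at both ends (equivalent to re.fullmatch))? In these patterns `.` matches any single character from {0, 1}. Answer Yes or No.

No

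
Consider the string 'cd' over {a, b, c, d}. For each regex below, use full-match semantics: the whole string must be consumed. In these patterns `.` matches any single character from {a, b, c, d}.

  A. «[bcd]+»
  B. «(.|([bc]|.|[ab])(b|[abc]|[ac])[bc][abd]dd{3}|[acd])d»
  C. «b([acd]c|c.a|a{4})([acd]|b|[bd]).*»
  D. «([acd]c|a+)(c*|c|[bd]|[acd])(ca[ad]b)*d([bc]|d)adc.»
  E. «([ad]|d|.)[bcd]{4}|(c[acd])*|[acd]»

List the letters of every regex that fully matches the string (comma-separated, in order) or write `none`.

A, B, E

A → match
B → match
C → no match — must start with 'b'
D → no match
E → match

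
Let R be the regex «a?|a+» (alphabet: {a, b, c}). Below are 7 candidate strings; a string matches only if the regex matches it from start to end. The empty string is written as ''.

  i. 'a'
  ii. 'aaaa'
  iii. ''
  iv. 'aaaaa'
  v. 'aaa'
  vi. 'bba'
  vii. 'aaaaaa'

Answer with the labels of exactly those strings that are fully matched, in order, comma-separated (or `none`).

i. 'a' → match
ii. 'aaaa' → match
iii. '' → match
iv. 'aaaaa' → match
v. 'aaa' → match
vi. 'bba' → no match
vii. 'aaaaaa' → match

i, ii, iii, iv, v, vii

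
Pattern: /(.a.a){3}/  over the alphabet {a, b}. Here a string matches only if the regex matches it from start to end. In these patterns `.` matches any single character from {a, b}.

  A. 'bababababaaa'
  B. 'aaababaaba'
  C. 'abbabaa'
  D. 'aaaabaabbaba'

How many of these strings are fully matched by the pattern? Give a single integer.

1

A → match
B → no match
C → no match
D → no match
Total matched: 1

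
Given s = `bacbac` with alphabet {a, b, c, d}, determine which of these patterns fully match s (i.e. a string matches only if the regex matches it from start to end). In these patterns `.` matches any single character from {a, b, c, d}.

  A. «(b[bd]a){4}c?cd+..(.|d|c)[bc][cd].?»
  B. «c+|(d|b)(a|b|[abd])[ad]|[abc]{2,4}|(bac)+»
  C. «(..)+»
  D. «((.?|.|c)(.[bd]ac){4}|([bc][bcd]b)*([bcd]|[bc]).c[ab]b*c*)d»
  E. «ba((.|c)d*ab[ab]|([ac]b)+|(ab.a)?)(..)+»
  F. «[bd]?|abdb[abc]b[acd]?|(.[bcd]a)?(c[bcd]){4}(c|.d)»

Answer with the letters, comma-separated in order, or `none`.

A → no match
B → match
C → match
D → no match — must end with `d`
E → match
F → no match

B, C, E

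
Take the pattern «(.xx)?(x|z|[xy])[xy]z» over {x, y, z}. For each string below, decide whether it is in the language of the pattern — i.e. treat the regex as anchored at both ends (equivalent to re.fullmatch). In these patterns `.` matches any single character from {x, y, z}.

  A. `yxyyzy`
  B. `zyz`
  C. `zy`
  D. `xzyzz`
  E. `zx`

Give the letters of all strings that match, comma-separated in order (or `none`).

B

A → no match — must end with `z`
B → match
C → no match — must end with `z`
D → no match
E → no match — must end with `z`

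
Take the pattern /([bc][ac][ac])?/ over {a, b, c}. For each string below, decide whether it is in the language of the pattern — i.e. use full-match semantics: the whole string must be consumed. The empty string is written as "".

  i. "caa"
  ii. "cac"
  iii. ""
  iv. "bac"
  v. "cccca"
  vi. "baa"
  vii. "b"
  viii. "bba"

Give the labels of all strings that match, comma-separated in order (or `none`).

i. "caa" → match
ii. "cac" → match
iii. "" → match
iv. "bac" → match
v. "cccca" → no match
vi. "baa" → match
vii. "b" → no match
viii. "bba" → no match

i, ii, iii, iv, vi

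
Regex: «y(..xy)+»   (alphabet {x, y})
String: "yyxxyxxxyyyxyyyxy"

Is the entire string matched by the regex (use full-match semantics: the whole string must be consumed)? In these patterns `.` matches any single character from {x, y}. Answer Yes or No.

Yes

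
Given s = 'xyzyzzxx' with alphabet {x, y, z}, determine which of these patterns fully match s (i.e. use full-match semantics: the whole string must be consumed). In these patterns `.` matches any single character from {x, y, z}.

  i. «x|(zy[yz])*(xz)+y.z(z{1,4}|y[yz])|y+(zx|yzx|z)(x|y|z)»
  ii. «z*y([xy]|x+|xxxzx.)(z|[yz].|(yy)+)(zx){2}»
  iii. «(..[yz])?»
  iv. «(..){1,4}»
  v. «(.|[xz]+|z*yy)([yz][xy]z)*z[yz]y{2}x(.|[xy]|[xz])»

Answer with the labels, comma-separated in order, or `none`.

iv

i → no match
ii → no match — must end with 'zx'
iii → no match
iv → match
v → no match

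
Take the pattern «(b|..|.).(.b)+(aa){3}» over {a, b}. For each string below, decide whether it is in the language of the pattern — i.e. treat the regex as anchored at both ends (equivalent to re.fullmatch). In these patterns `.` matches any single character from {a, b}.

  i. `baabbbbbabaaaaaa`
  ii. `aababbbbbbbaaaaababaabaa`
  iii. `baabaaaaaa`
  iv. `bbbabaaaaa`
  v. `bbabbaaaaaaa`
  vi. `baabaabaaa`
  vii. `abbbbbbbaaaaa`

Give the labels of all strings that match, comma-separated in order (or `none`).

i → match
ii → no match
iii → match
iv → no match
v → no match
vi → no match
vii → no match

i, iii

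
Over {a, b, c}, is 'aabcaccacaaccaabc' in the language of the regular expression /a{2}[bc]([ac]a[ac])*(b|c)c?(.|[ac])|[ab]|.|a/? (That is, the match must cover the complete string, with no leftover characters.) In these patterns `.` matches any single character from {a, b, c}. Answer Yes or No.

Yes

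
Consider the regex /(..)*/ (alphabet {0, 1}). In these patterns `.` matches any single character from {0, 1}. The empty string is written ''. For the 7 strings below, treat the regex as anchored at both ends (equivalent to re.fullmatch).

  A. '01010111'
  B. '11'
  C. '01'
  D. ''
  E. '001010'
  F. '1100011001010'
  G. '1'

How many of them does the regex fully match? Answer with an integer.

A → match
B → match
C → match
D → match
E → match
F → no match
G → no match
Total matched: 5

5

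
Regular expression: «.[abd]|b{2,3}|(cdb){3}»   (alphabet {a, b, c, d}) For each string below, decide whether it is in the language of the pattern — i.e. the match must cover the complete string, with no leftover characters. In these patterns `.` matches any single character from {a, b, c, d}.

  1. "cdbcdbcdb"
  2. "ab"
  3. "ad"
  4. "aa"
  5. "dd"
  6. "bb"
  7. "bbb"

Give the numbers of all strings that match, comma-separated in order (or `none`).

1, 2, 3, 4, 5, 6, 7

1 → match
2 → match
3 → match
4 → match
5 → match
6 → match
7 → match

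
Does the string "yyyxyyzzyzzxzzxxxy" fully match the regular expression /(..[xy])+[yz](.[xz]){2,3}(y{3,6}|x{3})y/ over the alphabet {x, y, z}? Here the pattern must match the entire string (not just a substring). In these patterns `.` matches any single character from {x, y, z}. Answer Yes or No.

Yes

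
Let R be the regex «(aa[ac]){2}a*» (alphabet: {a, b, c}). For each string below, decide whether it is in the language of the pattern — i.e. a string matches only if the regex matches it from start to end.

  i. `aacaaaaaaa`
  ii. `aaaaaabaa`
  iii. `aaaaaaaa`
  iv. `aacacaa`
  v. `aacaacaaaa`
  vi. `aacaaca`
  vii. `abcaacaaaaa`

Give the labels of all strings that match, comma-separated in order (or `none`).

i → match
ii → no match
iii → match
iv → no match
v → match
vi → match
vii → no match — must start with `aa`

i, iii, v, vi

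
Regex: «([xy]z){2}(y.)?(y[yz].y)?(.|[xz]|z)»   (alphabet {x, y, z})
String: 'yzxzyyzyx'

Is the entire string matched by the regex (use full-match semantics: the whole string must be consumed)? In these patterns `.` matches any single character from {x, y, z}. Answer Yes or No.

Yes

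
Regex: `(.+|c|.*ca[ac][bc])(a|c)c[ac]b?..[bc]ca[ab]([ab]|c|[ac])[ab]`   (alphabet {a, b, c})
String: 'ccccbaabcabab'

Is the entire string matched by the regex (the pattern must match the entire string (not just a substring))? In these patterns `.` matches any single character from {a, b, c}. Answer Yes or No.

Yes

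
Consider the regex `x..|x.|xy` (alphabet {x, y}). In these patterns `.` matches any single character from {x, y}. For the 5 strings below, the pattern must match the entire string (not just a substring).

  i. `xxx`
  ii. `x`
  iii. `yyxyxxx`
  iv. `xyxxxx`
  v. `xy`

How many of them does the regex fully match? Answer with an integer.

i → match
ii → no match
iii → no match
iv → no match
v → match
Total matched: 2

2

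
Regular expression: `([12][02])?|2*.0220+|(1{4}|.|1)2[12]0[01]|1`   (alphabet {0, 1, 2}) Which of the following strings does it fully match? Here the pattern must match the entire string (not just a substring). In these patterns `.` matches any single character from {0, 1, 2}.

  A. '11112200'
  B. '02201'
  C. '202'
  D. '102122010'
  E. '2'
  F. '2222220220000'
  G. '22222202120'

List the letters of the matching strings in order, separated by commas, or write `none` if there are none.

A → match
B → match
C → no match
D → no match
E → no match
F → match
G → no match

A, B, F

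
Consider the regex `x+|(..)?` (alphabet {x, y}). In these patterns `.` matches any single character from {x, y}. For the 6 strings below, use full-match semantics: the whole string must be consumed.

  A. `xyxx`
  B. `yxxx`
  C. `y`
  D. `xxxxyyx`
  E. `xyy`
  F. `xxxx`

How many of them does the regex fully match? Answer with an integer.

A → no match
B → no match
C → no match
D → no match
E → no match
F → match
Total matched: 1

1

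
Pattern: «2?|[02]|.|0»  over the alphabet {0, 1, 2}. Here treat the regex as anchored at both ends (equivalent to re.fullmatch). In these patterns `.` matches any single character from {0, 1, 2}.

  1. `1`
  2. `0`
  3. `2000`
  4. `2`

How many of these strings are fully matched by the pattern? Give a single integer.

1 → match
2 → match
3 → no match
4 → match
Total matched: 3

3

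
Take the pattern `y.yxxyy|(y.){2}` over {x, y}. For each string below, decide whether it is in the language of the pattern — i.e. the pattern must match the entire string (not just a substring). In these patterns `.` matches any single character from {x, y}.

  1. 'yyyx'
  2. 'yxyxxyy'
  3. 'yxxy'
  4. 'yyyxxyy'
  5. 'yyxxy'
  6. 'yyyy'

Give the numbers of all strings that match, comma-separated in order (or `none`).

1. 'yyyx' → match
2. 'yxyxxyy' → match
3. 'yxxy' → no match
4. 'yyyxxyy' → match
5. 'yyxxy' → no match
6. 'yyyy' → match

1, 2, 4, 6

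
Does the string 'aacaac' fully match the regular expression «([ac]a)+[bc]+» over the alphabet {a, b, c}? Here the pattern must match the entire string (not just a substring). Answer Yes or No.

No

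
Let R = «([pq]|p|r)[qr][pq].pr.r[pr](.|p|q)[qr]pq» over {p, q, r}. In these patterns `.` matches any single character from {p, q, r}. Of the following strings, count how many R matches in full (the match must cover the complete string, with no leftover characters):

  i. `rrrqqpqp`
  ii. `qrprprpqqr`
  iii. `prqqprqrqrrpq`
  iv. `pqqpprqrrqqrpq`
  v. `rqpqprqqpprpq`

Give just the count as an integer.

0

i → no match — must end with `pq`
ii → no match — must end with `pq`
iii → no match
iv → no match
v → no match
Total matched: 0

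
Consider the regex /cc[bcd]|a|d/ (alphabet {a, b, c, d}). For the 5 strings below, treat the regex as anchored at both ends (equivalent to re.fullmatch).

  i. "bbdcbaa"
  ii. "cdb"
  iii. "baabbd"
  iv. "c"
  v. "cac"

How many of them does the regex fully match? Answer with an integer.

0

i → no match
ii → no match
iii → no match
iv → no match
v → no match
Total matched: 0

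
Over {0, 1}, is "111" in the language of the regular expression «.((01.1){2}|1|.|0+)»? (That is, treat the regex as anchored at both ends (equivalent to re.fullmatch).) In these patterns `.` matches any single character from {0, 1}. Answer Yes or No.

No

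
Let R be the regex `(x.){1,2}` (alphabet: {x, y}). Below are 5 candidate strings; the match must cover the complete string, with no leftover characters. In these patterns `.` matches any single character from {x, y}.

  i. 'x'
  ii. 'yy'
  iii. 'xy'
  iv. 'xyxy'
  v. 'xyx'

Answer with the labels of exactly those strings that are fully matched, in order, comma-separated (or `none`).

i → no match
ii → no match — must start with 'x'
iii → match
iv → match
v → no match

iii, iv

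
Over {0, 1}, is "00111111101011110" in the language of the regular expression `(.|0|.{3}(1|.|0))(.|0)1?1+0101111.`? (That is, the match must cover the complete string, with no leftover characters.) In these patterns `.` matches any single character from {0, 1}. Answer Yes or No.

Yes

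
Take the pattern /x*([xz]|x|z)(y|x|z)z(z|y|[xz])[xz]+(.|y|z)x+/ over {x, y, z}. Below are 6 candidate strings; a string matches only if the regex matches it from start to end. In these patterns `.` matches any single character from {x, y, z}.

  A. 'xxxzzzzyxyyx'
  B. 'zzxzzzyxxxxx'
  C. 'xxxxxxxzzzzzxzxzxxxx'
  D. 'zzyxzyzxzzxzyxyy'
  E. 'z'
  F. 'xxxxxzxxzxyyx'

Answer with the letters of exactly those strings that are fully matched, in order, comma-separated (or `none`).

A → no match
B → no match
C → match
D → no match — must end with 'x'
E → no match — must end with 'x'
F → no match

C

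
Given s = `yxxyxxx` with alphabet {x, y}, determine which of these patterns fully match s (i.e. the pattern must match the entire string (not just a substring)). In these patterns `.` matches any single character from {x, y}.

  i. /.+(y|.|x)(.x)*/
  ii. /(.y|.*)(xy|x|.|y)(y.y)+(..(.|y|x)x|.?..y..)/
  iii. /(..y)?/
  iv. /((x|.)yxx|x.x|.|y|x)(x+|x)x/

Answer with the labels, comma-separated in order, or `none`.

i → match
ii → no match
iii → no match
iv → no match

i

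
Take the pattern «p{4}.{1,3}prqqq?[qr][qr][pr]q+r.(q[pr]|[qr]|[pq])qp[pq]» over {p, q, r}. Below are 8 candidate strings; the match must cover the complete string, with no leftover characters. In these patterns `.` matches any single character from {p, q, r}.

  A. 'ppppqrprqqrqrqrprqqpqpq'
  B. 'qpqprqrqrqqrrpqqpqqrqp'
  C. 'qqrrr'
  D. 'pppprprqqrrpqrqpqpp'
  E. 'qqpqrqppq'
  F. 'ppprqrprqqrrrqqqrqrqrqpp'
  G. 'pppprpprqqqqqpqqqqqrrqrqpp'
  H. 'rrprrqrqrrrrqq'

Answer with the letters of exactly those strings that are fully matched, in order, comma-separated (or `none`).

A → no match
B → no match — must start with 'p'
C → no match — must start with 'p'
D → match
E → no match — must start with 'p'
F → no match
G → match
H → no match — must start with 'p'

D, G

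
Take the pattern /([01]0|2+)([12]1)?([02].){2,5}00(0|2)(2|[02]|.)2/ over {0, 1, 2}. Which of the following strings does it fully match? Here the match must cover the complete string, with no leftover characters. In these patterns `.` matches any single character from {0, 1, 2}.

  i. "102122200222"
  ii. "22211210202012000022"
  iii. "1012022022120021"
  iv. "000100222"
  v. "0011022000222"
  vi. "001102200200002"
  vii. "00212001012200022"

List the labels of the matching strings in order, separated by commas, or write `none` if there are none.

ii, v, vi, vii

i. "102122200222" → no match
ii → match
iii → no match — must end with "2"
iv. "000100222" → no match
v → match
vi → match
vii → match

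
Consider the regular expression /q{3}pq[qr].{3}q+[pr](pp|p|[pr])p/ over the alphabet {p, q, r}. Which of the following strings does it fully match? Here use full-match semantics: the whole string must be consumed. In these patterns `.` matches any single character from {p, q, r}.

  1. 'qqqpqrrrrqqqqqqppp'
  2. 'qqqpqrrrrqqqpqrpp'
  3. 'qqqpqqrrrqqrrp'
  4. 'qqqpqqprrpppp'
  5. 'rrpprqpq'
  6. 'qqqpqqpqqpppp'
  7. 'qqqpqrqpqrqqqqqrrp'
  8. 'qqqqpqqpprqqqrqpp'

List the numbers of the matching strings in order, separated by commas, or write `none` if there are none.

1 → match
2 → no match
3 → match
4 → no match
5. 'rrpprqpq' → no match — must start with 'q'
6 → no match
7 → no match
8 → no match

1, 3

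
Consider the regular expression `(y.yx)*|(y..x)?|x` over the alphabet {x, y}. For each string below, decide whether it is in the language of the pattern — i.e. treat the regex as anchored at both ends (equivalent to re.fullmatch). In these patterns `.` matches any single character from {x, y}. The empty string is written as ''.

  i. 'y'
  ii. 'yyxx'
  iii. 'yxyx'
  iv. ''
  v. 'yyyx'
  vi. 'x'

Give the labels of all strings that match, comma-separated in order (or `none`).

ii, iii, iv, v, vi

i → no match
ii → match
iii → match
iv → match
v → match
vi → match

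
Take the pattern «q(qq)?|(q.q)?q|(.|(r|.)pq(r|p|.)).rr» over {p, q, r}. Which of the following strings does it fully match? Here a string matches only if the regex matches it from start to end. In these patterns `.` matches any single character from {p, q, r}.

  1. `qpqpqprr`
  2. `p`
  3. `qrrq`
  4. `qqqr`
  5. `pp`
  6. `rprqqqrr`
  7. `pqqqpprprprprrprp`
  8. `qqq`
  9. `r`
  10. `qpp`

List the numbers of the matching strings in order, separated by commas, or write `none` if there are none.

8

1. `qpqpqprr` → no match
2. `p` → no match
3. `qrrq` → no match
4. `qqqr` → no match
5. `pp` → no match
6. `rprqqqrr` → no match
7 → no match
8. `qqq` → match
9. `r` → no match
10. `qpp` → no match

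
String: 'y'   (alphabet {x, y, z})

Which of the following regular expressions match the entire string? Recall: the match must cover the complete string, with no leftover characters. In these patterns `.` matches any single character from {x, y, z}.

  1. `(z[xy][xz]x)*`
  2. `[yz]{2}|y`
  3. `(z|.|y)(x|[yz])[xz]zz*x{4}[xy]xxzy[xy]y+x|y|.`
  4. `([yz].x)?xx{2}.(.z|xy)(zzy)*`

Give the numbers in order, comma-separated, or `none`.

1 → no match
2 → match
3 → match
4 → no match

2, 3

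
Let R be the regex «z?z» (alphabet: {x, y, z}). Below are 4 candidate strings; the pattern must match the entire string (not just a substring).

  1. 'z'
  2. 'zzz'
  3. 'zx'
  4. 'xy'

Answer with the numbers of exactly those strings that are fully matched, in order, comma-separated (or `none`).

1 → match
2 → no match
3 → no match — must end with 'z'
4 → no match — must end with 'z'

1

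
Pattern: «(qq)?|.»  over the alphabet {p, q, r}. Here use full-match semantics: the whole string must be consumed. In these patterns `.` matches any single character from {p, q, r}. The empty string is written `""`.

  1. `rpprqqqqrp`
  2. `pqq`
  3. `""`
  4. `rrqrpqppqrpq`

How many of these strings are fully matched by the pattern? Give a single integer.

1

1 → no match
2 → no match
3 → match
4 → no match
Total matched: 1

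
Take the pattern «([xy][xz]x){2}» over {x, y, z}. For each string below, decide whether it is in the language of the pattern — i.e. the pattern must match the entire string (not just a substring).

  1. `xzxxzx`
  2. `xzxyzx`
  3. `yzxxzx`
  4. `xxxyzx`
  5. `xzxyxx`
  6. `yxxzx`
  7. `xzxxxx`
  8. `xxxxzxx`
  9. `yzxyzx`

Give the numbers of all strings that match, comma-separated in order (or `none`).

1, 2, 3, 4, 5, 7, 9

1. `xzxxzx` → match
2. `xzxyzx` → match
3. `yzxxzx` → match
4. `xxxyzx` → match
5. `xzxyxx` → match
6. `yxxzx` → no match
7. `xzxxxx` → match
8. `xxxxzxx` → no match
9. `yzxyzx` → match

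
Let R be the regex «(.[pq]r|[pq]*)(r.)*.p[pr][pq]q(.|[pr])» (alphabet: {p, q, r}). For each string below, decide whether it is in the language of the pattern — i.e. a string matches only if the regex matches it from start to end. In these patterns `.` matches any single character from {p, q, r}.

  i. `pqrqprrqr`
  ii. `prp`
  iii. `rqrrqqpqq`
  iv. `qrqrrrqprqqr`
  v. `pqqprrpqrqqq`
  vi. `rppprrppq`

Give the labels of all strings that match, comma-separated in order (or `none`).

i → no match
ii → no match
iii → no match
iv → no match
v → no match
vi → no match

none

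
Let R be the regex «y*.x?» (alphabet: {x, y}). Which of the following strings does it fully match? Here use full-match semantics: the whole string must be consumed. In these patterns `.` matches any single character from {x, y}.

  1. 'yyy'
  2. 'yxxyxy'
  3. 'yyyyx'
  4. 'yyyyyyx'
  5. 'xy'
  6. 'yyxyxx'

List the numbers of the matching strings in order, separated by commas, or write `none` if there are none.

1, 3, 4

1 → match
2 → no match
3 → match
4 → match
5 → no match
6 → no match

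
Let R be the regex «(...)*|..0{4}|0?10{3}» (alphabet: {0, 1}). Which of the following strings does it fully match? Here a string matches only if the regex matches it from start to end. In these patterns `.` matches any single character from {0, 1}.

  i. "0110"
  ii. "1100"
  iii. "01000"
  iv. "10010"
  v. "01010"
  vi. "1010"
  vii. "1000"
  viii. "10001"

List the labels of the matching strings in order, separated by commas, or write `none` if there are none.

i. "0110" → no match
ii. "1100" → no match
iii. "01000" → match
iv. "10010" → no match
v. "01010" → no match
vi. "1010" → no match
vii. "1000" → match
viii. "10001" → no match

iii, vii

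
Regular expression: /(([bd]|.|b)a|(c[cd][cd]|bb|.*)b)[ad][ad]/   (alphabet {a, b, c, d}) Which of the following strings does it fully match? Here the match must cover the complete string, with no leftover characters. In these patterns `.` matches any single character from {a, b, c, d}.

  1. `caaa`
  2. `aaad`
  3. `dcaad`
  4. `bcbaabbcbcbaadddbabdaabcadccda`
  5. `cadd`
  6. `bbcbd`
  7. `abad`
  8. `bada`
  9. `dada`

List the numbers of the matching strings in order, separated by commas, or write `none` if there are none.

1, 2, 5, 7, 8, 9

1 → match
2 → match
3 → no match
4 → no match
5 → match
6 → no match
7 → match
8 → match
9 → match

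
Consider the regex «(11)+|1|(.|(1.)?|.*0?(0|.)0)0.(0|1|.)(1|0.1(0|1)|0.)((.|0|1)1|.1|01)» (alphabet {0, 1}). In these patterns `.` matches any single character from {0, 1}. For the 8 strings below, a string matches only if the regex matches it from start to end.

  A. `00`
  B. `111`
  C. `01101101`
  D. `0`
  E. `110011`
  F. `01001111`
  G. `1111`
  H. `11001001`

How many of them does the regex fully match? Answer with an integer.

A. `00` → no match
B. `111` → no match
C. `01101101` → no match
D. `0` → no match
E. `110011` → no match
F. `01001111` → no match
G. `1111` → match
H. `11001001` → no match
Total matched: 1

1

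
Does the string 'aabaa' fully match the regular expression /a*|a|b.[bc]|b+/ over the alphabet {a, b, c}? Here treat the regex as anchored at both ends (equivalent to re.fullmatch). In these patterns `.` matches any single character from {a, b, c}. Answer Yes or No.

No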